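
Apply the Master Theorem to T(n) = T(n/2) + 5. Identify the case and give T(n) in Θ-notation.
Master Theorem template: T(n) = a·T(n/b) + f(n).
Here: a=1, b=2, f(n)=5
Compute log_b(a) = log_2(1) = 0.
f(n) = 5 = Θ(1). Case 2: T(n) = Θ(log n).

Case 2: T(n) = Θ(log n)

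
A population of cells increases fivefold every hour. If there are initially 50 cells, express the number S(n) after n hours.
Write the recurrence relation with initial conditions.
Each hour multiplies the count by 5, so the count after n hours depends only on the count after n-1 hours: S(n) = 5 × S(n-1). The starting count gives S(0) = 50.
Unrolling n times gives the closed form S(n) = 50 × 5ⁿ.

S(n) = 5 × S(n-1), S(0) = 50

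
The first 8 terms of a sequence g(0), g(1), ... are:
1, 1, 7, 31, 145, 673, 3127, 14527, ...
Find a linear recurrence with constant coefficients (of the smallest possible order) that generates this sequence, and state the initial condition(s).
Look for the lowest-order linear relation among consecutive terms.
Observation: g(n) - 4·g(n-1) - (3)·g(n-2) = 0 holds for the shown terms, and no order-1 relation g(n) = α·g(n-1) + β fits.
Check at n=3: 4·7 + (3)·1 = 31. ✓

g(n) = 4g(n-1) + 3g(n-2), g(0) = 1, g(1) = 1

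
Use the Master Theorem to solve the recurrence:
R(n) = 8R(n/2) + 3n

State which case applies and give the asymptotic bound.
Master Theorem template: R(n) = a·R(n/b) + f(n).
Here: a=8, b=2, f(n)=3n
Compute log_b(a) = log_2(8) = 3.
f(n) = 3n = O(n^(3-ε)) with ε = 2. Case 1: R(n) = Θ(n^log_b(a)) = Θ(n^3).

Case 1: R(n) = Θ(n^3)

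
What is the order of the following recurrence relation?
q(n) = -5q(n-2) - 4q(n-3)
The order is the largest lag k for which q(n-k) appears. Here the deepest term is q(n-3), so the order is 3.

Order 3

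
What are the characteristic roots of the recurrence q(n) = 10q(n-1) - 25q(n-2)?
Substitute q(n) = rⁿ and divide through by rⁿ⁻²: r² - 10r + 25 = 0
Factor: (r - 5)² = 0, so r = 5 (double root).
General solution: q(n) = (A + Bn)·5ⁿ

Characteristic: r² - 10r + 25 = 0, Roots: r = 5 (double root)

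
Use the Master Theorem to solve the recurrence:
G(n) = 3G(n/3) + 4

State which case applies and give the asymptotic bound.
Master Theorem template: G(n) = a·G(n/b) + f(n).
Here: a=3, b=3, f(n)=4
Compute log_b(a) = log_3(3) = 1.
f(n) = 4 = O(n^(1-ε)) with ε = 1. Case 1: G(n) = Θ(n^log_b(a)) = Θ(n).

Case 1: G(n) = Θ(n)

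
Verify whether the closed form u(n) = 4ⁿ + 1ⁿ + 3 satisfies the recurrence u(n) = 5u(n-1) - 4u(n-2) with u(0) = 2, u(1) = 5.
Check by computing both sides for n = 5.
From the recurrence with u(0) = 2, u(1) = 5:
  u(0) = 2, u(1) = 5, u(2) = 17, u(3) = 65, u(4) = 257, u(5) = 1025
  so the recurrence gives u(5) = 1025.
From the proposed closed form u(n) = 4ⁿ + 1ⁿ + 3:
  u(5) = 1028.
The recurrence gives 1025 but the closed form gives 1028, so the closed form does not satisfy the recurrence.

No, the closed form is incorrect.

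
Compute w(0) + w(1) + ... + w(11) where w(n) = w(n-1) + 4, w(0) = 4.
Computing the sequence terms: 4, 8, 12, 16, 20, 24, 28, 32, 36, 40, 44, 48
Adding these values together:

312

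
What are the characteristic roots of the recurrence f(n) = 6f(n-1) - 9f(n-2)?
Substitute f(n) = rⁿ and divide through by rⁿ⁻²: r² - 6r + 9 = 0
Factor: (r - 3)² = 0, so r = 3 (double root).
General solution: f(n) = (A + Bn)·3ⁿ

Characteristic: r² - 6r + 9 = 0, Roots: r = 3 (double root)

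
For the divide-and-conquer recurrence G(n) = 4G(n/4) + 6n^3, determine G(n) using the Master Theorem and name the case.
Master Theorem template: G(n) = a·G(n/b) + f(n).
Here: a=4, b=4, f(n)=6n^3
Compute log_b(a) = log_4(4) = 1.
f(n) = 6n^3 = Ω(n^(1+ε)) with ε = 2, and the regularity condition holds (a·f(n/b) = (a/b^3)·f(n) with a/b^3 = 4^-2 < 1). Case 3: G(n) = Θ(f(n)) = Θ(n^3).

Case 3: G(n) = Θ(n^3)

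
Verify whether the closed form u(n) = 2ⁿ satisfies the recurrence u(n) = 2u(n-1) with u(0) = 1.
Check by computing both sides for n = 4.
From the recurrence with u(0) = 1:
  u(0) = 1, u(1) = 2, u(2) = 4, u(3) = 8, u(4) = 16
  so the recurrence gives u(4) = 16.
From the proposed closed form u(n) = 2ⁿ:
  u(4) = 16.
Both sides give 16 at n = 4, and the initial condition(s) match, so the closed form is consistent.

Yes, the closed form is correct.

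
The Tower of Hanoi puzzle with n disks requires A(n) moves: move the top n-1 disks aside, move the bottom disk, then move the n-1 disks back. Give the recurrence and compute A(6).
Moving n disks = move the top n-1 disks aside (A(n-1) moves) + move the largest disk (1 move) + move the n-1 disks back on top (A(n-1) moves), so A(n) = 2A(n-1) + 1, with A(1) = 1 (a single disk takes one move).
First terms: 1, 3, 7, 15, 31, 63, … — each is one less than a power of 2. Indeed A(n) + 1 = 2(A(n-1) + 1) with A(1) + 1 = 2, so A(n) + 1 = 2ⁿ and A(n) = 2ⁿ - 1.
Hence A(6) = 2^6 - 1 = 64 - 1 = 63.

A(n) = 2A(n-1) + 1, A(1) = 1; A(6) = 63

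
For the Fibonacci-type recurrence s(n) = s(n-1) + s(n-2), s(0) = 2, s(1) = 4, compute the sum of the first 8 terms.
Computing the sequence terms: 2, 4, 6, 10, 16, 26, 42, 68
Adding these values together:

174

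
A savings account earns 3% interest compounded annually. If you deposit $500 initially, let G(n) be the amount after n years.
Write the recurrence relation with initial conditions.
Each year the balance grows by 3%, i.e. is multiplied by 1 + 3/100 = 1.03, so G(n) = 1.03 × G(n-1). The initial deposit gives G(0) = 500.
Unrolling gives the closed form G(n) = 500 × (1.03)ⁿ.

G(n) = 1.03 × G(n-1), G(0) = 500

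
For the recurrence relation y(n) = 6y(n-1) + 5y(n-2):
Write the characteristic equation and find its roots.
Substitute y(n) = rⁿ and divide through by rⁿ⁻²: r² - 6r - 5 = 0
Discriminant: 6² + 4·5 = 56, not a perfect square, so by the quadratic formula r = (6 ± √56)/2.
General solution: y(n) = A·r₁ⁿ + B·r₂ⁿ where r₁,r₂ = (6 ± √56)/2

Characteristic: r² - 6r - 5 = 0, Roots: r = (6 ± √56)/2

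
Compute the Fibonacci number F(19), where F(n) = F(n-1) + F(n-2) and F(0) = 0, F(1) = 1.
Computing the sequence terms:
0, 1, 1, 2, 3, 5, 8, 13, 21, 34, 55, 89, 144, 233, 377, 610, 987, 1597, 2584, 4181

4181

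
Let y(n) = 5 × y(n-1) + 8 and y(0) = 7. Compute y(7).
Computing step by step:
y(0) = 7
y(1) = 5 × 7 + 8 = 43
y(2) = 5 × 43 + 8 = 223
y(3) = 5 × 223 + 8 = 1123
y(4) = 5 × 1123 + 8 = 5623
y(5) = 5 × 5623 + 8 = 28123
y(6) = 5 × 28123 + 8 = 140623
y(7) = 5 × 140623 + 8 = 703123

703123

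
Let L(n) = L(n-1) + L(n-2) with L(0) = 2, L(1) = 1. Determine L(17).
Computing the sequence terms:
2, 1, 3, 4, 7, 11, 18, 29, 47, 76, 123, 199, 322, 521, 843, 1364, 2207, 3571

3571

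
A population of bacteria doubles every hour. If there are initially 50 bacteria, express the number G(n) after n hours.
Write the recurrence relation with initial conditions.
Each hour multiplies the count by 2, so the count after n hours depends only on the count after n-1 hours: G(n) = 2 × G(n-1). The starting count gives G(0) = 50.
Unrolling n times gives the closed form G(n) = 50 × 2ⁿ.

G(n) = 2 × G(n-1), G(0) = 50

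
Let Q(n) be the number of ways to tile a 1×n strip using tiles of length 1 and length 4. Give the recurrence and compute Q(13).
Condition on the last tile: it has length 1 (leaving a 1×(n-1) strip) or length 4 (leaving a 1×(n-4) strip), so Q(n) = Q(n-1) + Q(n-4) (order-4 linear recurrence).
For 0 ≤ i < 4 only unit tiles fit, so Q(i) = 1.
Iterating the recurrence: Q(4) = 2, Q(5) = 3, Q(6) = 4, Q(7) = 5, Q(8) = 7, Q(9) = 10, Q(10) = 14, Q(11) = 19, Q(12) = 26, Q(13) = 36.

Q(n) = Q(n-1) + Q(n-4), with Q(i) = 1 for 0 ≤ i < 4; Q(13) = 36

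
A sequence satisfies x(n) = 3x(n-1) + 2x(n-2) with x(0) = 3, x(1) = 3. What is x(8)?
Computing the sequence terms:
3, 3, 15, 51, 183, 651, 2319, 8259, 29415

29415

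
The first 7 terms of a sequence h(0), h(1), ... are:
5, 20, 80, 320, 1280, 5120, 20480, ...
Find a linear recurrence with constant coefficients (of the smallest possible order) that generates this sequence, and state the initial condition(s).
Look for the lowest-order linear relation among consecutive terms.
Observation: each term is 4× the previous.
Check at n=2: 4·20 = 80. ✓

h(n) = 4 × h(n-1), h(0) = 5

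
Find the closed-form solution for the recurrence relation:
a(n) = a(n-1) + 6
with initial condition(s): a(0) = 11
Recurrence: a(n) = a(n-1) + 6, initial: a(0) = 11.
Each step adds 6, so a(n) = a(0) + 6n = 6n + 11.

a(n) = 6n + 11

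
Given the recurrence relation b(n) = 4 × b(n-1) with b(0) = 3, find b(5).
Computing step by step:
b(0) = 3
b(1) = 4 × 3 = 12
b(2) = 4 × 12 = 48
b(3) = 4 × 48 = 192
b(4) = 4 × 192 = 768
b(5) = 4 × 768 = 3072

3072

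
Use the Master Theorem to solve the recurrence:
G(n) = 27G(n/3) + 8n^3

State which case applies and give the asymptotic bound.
Master Theorem template: G(n) = a·G(n/b) + f(n).
Here: a=27, b=3, f(n)=8n^3
Compute log_b(a) = log_3(27) = 3.
f(n) = 8n^3 = Θ(n^3). Case 2: G(n) = Θ(n^3 log n).

Case 2: G(n) = Θ(n^3 log n)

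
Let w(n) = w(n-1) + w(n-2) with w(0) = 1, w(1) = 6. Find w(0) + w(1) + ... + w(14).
Computing the sequence terms: 1, 6, 7, 13, 20, 33, 53, 86, 139, 225, 364, 589, 953, 1542, 2495
Adding these values together:

6526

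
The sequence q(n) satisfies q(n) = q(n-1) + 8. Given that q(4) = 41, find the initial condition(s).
q(4) = q(0) + 4·8, so q(0) = 41 - 32 = 9.

q(0) = 9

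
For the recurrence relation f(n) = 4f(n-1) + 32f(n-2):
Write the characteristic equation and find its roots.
Substitute f(n) = rⁿ and divide through by rⁿ⁻²: r² - 4r - 32 = 0
Factor: (r - 8)(r + 4) = 0, so r = 8, -4.
General solution: f(n) = A·8ⁿ + B·(-4)ⁿ

Characteristic: r² - 4r - 32 = 0, Roots: r = 8, -4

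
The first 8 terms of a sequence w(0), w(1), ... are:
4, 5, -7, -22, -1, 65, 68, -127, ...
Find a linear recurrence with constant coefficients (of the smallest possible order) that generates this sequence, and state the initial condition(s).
Look for the lowest-order linear relation among consecutive terms.
Observation: w(n) - 1·w(n-1) - (-3)·w(n-2) = 0 holds for the shown terms, and no order-1 relation w(n) = α·w(n-1) + β fits.
Check at n=3: 1·-7 + (-3)·5 = -22. ✓

w(n) = w(n-1) - 3w(n-2), w(0) = 4, w(1) = 5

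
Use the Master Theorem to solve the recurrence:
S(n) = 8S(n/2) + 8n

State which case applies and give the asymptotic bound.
Master Theorem template: S(n) = a·S(n/b) + f(n).
Here: a=8, b=2, f(n)=8n
Compute log_b(a) = log_2(8) = 3.
f(n) = 8n = O(n^(3-ε)) with ε = 2. Case 1: S(n) = Θ(n^log_b(a)) = Θ(n^3).

Case 1: S(n) = Θ(n^3)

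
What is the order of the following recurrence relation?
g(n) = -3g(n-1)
The order is the largest lag k for which g(n-k) appears. Here the deepest term is g(n-1), so the order is 1.

Order 1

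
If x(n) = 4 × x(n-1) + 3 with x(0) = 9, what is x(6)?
Computing step by step:
x(0) = 9
x(1) = 4 × 9 + 3 = 39
x(2) = 4 × 39 + 3 = 159
x(3) = 4 × 159 + 3 = 639
x(4) = 4 × 639 + 3 = 2559
x(5) = 4 × 2559 + 3 = 10239
x(6) = 4 × 10239 + 3 = 40959

40959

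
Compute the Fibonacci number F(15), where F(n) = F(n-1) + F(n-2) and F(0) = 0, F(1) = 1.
Computing the sequence terms:
0, 1, 1, 2, 3, 5, 8, 13, 21, 34, 55, 89, 144, 233, 377, 610

610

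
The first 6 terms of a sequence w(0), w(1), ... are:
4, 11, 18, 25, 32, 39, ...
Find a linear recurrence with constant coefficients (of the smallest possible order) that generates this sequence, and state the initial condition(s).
Look for the lowest-order linear relation among consecutive terms.
Observation: consecutive differences are constant (= 7).
Check at n=2: 1·11 + 7 = 18. ✓

w(n) = w(n-1) + 7, w(0) = 4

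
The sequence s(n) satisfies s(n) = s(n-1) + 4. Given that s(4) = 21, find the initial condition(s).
s(4) = s(0) + 4·4, so s(0) = 21 - 16 = 5.

s(0) = 5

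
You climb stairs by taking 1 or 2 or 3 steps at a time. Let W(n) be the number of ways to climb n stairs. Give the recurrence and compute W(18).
Condition on the size of the last step (1 to 3): before it there were n-1, …, n-3 stairs climbed, and these cases are disjoint, so W(n) = W(n-1) + W(n-2) + W(n-3) (order-3 linear recurrence).
Initial conditions by direct count (compositions of i into parts ≤ 3): W(1) = 1; W(2) = 2; W(3) = 4.
Iterating the recurrence: W(4) = 7, W(5) = 13, W(6) = 24, W(7) = 44, W(8) = 81, W(9) = 149, W(10) = 274, W(11) = 504, W(12) = 927, W(13) = 1705, W(14) = 3136, W(15) = 5768, W(16) = 10609, W(17) = 19513, W(18) = 35890.

W(n) = W(n-1) + W(n-2) + W(n-3), W(1) = 1, W(2) = 2, W(3) = 4; W(18) = 35890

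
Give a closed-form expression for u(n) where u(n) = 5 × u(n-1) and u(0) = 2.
Recurrence: u(n) = 5 × u(n-1), initial: u(0) = 2.
Each term is 5 times the previous, so this is geometric with ratio 5. After n steps: u(n) = u(0)·5ⁿ = 2·5ⁿ.

u(n) = 2·5ⁿ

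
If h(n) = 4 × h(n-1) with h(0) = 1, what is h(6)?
Computing step by step:
h(0) = 1
h(1) = 4 × 1 = 4
h(2) = 4 × 4 = 16
h(3) = 4 × 16 = 64
h(4) = 4 × 64 = 256
h(5) = 4 × 256 = 1024
h(6) = 4 × 1024 = 4096

4096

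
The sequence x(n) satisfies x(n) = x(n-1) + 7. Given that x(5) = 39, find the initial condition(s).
x(5) = x(0) + 5·7, so x(0) = 39 - 35 = 4.

x(0) = 4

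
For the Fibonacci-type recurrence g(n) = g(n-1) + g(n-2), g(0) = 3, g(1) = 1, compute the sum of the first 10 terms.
Computing the sequence terms: 3, 1, 4, 5, 9, 14, 23, 37, 60, 97
Adding these values together:

253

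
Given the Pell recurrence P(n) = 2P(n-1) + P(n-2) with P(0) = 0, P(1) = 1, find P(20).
Computing the sequence terms:
0, 1, 2, 5, 12, 29, 70, 169, 408, 985, 2378, 5741, 13860, 33461, 80782, 195025, 470832, 1136689, 2744210, 6625109, 15994428

15994428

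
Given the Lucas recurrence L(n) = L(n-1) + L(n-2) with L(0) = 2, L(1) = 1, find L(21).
Computing the sequence terms:
2, 1, 3, 4, 7, 11, 18, 29, 47, 76, 123, 199, 322, 521, 843, 1364, 2207, 3571, 5778, 9349, 15127, 24476

24476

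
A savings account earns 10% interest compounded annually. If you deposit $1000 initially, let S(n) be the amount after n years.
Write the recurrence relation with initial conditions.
Each year the balance grows by 10%, i.e. is multiplied by 1 + 10/100 = 1.1, so S(n) = 1.1 × S(n-1). The initial deposit gives S(0) = 1000.
Unrolling gives the closed form S(n) = 1000 × (1.1)ⁿ.

S(n) = 1.1 × S(n-1), S(0) = 1000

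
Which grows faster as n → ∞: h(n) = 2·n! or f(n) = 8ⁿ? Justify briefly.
Comparing growth rates:
Growth-rate hierarchy: log n ≺ any polynomial ≺ any exponential cⁿ (c>1) ≺ n! ≺ nⁿ.
factorial dominates exponential base 8 asymptotically.

h(n) grows faster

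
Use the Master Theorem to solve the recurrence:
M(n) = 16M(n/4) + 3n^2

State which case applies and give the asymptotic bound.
Master Theorem template: M(n) = a·M(n/b) + f(n).
Here: a=16, b=4, f(n)=3n^2
Compute log_b(a) = log_4(16) = 2.
f(n) = 3n^2 = Θ(n^2). Case 2: M(n) = Θ(n^2 log n).

Case 2: M(n) = Θ(n^2 log n)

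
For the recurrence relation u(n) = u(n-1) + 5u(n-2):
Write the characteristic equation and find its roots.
Substitute u(n) = rⁿ and divide through by rⁿ⁻²: r² - r - 5 = 0
Discriminant: 1² + 4·5 = 21, not a perfect square, so by the quadratic formula r = (1 ± √21)/2.
General solution: u(n) = A·r₁ⁿ + B·r₂ⁿ where r₁,r₂ = (1 ± √21)/2

Characteristic: r² - r - 5 = 0, Roots: r = (1 ± √21)/2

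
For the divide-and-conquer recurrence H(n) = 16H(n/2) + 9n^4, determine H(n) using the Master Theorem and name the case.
Master Theorem template: H(n) = a·H(n/b) + f(n).
Here: a=16, b=2, f(n)=9n^4
Compute log_b(a) = log_2(16) = 4.
f(n) = 9n^4 = Θ(n^4). Case 2: H(n) = Θ(n^4 log n).

Case 2: H(n) = Θ(n^4 log n)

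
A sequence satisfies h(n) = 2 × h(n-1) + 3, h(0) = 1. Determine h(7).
Computing step by step:
h(0) = 1
h(1) = 2 × 1 + 3 = 5
h(2) = 2 × 5 + 3 = 13
h(3) = 2 × 13 + 3 = 29
h(4) = 2 × 29 + 3 = 61
h(5) = 2 × 61 + 3 = 125
h(6) = 2 × 125 + 3 = 253
h(7) = 2 × 253 + 3 = 509

509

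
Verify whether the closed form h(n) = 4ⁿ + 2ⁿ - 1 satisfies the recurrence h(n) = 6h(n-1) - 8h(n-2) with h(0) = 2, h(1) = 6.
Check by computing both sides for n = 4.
From the recurrence with h(0) = 2, h(1) = 6:
  h(0) = 2, h(1) = 6, h(2) = 20, h(3) = 72, h(4) = 272
  so the recurrence gives h(4) = 272.
From the proposed closed form h(n) = 4ⁿ + 2ⁿ - 1:
  h(4) = 271.
The recurrence gives 272 but the closed form gives 271, so the closed form does not satisfy the recurrence.

No, the closed form is incorrect.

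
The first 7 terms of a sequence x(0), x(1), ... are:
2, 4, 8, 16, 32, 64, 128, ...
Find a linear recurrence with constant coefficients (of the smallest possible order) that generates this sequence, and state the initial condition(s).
Look for the lowest-order linear relation among consecutive terms.
Observation: each term is 2× the previous.
Check at n=2: 2·4 = 8. ✓

x(n) = 2 × x(n-1), x(0) = 2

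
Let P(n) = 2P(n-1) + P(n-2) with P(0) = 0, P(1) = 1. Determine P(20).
Computing the sequence terms:
0, 1, 2, 5, 12, 29, 70, 169, 408, 985, 2378, 5741, 13860, 33461, 80782, 195025, 470832, 1136689, 2744210, 6625109, 15994428

15994428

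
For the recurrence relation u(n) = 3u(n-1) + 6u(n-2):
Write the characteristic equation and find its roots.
Substitute u(n) = rⁿ and divide through by rⁿ⁻²: r² - 3r - 6 = 0
Discriminant: 3² + 4·6 = 33, not a perfect square, so by the quadratic formula r = (3 ± √33)/2.
General solution: u(n) = A·r₁ⁿ + B·r₂ⁿ where r₁,r₂ = (3 ± √33)/2

Characteristic: r² - 3r - 6 = 0, Roots: r = (3 ± √33)/2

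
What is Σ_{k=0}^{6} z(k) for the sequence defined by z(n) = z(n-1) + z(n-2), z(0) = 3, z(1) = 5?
Computing the sequence terms: 3, 5, 8, 13, 21, 34, 55
Adding these values together:

139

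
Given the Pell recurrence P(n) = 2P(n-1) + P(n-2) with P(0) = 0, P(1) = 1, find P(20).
Computing the sequence terms:
0, 1, 2, 5, 12, 29, 70, 169, 408, 985, 2378, 5741, 13860, 33461, 80782, 195025, 470832, 1136689, 2744210, 6625109, 15994428

15994428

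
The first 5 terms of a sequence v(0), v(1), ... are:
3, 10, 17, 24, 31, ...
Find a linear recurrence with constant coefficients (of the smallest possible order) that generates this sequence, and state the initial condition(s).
Look for the lowest-order linear relation among consecutive terms.
Observation: consecutive differences are constant (= 7).
Check at n=2: 1·10 + 7 = 17. ✓

v(n) = v(n-1) + 7, v(0) = 3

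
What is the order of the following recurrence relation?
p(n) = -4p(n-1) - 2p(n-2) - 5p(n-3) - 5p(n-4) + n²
The order is the largest lag k for which p(n-k) appears. Here the deepest term is p(n-4) (the n² term is non-homogeneous and does not affect the order), so the order is 4.

Order 4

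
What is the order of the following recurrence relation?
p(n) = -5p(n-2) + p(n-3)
The order is the largest lag k for which p(n-k) appears. Here the deepest term is p(n-3), so the order is 3.

Order 3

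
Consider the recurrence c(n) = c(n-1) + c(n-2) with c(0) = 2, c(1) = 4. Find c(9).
Computing the sequence terms:
2, 4, 6, 10, 16, 26, 42, 68, 110, 178

178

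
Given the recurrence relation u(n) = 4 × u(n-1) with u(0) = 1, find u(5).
Computing step by step:
u(0) = 1
u(1) = 4 × 1 = 4
u(2) = 4 × 4 = 16
u(3) = 4 × 16 = 64
u(4) = 4 × 64 = 256
u(5) = 4 × 256 = 1024

1024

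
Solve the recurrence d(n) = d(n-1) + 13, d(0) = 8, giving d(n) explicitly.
Recurrence: d(n) = d(n-1) + 13, initial: d(0) = 8.
Each step adds 13, so d(n) = d(0) + 13n = 13n + 8.

d(n) = 13n + 8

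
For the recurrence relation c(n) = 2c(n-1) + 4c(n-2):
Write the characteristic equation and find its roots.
Substitute c(n) = rⁿ and divide through by rⁿ⁻²: r² - 2r - 4 = 0
Discriminant: 2² + 4·4 = 20, not a perfect square, so by the quadratic formula r = (2 ± √20)/2.
General solution: c(n) = A·r₁ⁿ + B·r₂ⁿ where r₁,r₂ = (2 ± √20)/2

Characteristic: r² - 2r - 4 = 0, Roots: r = (2 ± √20)/2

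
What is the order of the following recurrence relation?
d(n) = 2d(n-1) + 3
The order is the largest lag k for which d(n-k) appears. Here the deepest term is d(n-1) (the 3 term is non-homogeneous and does not affect the order), so the order is 1.

Order 1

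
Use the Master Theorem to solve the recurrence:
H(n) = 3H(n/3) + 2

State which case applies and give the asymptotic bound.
Master Theorem template: H(n) = a·H(n/b) + f(n).
Here: a=3, b=3, f(n)=2
Compute log_b(a) = log_3(3) = 1.
f(n) = 2 = O(n^(1-ε)) with ε = 1. Case 1: H(n) = Θ(n^log_b(a)) = Θ(n).

Case 1: H(n) = Θ(n)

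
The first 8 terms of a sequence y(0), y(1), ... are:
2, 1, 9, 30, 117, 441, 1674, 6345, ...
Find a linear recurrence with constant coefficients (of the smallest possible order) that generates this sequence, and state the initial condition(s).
Look for the lowest-order linear relation among consecutive terms.
Observation: y(n) - 3·y(n-1) - (3)·y(n-2) = 0 holds for the shown terms, and no order-1 relation y(n) = α·y(n-1) + β fits.
Check at n=3: 3·9 + (3)·1 = 30. ✓

y(n) = 3y(n-1) + 3y(n-2), y(0) = 2, y(1) = 1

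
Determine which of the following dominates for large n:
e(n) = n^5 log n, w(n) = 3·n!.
Comparing growth rates:
Growth-rate hierarchy: log n ≺ any polynomial ≺ any exponential cⁿ (c>1) ≺ n! ≺ nⁿ.
factorial dominates polynomial degree 5 (with log factor) asymptotically.

w(n) grows faster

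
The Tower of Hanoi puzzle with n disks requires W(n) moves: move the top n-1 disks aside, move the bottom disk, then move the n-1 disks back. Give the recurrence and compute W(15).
Moving n disks = move the top n-1 disks aside (W(n-1) moves) + move the largest disk (1 move) + move the n-1 disks back on top (W(n-1) moves), so W(n) = 2W(n-1) + 1, with W(1) = 1 (a single disk takes one move).
First terms: 1, 3, 7, 15, 31, 63, … — each is one less than a power of 2. Indeed W(n) + 1 = 2(W(n-1) + 1) with W(1) + 1 = 2, so W(n) + 1 = 2ⁿ and W(n) = 2ⁿ - 1.
Hence W(15) = 2^15 - 1 = 32768 - 1 = 32767.

W(n) = 2W(n-1) + 1, W(1) = 1; W(15) = 32767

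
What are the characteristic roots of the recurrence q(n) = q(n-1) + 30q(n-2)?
Substitute q(n) = rⁿ and divide through by rⁿ⁻²: r² - r - 30 = 0
Factor: (r + 5)(r - 6) = 0, so r = -5, 6.
General solution: q(n) = A·(-5)ⁿ + B·6ⁿ

Characteristic: r² - r - 30 = 0, Roots: r = -5, 6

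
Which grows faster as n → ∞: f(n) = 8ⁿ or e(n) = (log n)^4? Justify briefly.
Comparing growth rates:
Growth-rate hierarchy: log n ≺ any polynomial ≺ any exponential cⁿ (c>1) ≺ n! ≺ nⁿ.
exponential base 8 dominates polylogarithmic (log n)^4 asymptotically.

f(n) grows faster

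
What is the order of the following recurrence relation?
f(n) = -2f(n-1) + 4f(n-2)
The order is the largest lag k for which f(n-k) appears. Here the deepest term is f(n-2), so the order is 2.

Order 2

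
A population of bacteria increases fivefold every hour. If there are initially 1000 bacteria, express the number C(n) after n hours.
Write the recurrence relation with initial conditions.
Each hour multiplies the count by 5, so the count after n hours depends only on the count after n-1 hours: C(n) = 5 × C(n-1). The starting count gives C(0) = 1000.
Unrolling n times gives the closed form C(n) = 1000 × 5ⁿ.

C(n) = 5 × C(n-1), C(0) = 1000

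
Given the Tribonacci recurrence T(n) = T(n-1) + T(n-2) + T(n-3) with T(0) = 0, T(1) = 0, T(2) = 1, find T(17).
Computing the sequence terms:
0, 0, 1, 1, 2, 4, 7, 13, 24, 44, 81, 149, 274, 504, 927, 1705, 3136, 5768

5768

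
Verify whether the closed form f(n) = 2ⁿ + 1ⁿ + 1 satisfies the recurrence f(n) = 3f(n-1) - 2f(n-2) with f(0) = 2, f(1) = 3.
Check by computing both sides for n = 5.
From the recurrence with f(0) = 2, f(1) = 3:
  f(0) = 2, f(1) = 3, f(2) = 5, f(3) = 9, f(4) = 17, f(5) = 33
  so the recurrence gives f(5) = 33.
From the proposed closed form f(n) = 2ⁿ + 1ⁿ + 1:
  f(5) = 34.
The recurrence gives 33 but the closed form gives 34, so the closed form does not satisfy the recurrence.

No, the closed form is incorrect.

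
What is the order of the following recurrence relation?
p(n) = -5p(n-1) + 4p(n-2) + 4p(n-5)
The order is the largest lag k for which p(n-k) appears. Here the deepest term is p(n-5), so the order is 5.

Order 5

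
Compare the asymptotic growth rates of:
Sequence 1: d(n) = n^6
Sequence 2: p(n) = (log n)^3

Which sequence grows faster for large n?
Comparing growth rates:
Growth-rate hierarchy: log n ≺ any polynomial ≺ any exponential cⁿ (c>1) ≺ n! ≺ nⁿ.
polynomial degree 6 dominates polylogarithmic (log n)^3 asymptotically.

d(n) grows faster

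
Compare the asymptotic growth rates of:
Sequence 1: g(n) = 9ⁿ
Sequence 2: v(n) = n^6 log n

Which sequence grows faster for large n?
Comparing growth rates:
Growth-rate hierarchy: log n ≺ any polynomial ≺ any exponential cⁿ (c>1) ≺ n! ≺ nⁿ.
exponential base 9 dominates polynomial degree 6 (with log factor) asymptotically.

g(n) grows faster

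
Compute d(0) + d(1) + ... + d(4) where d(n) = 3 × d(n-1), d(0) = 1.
Computing the sequence terms: 1, 3, 9, 27, 81
Adding these values together:

121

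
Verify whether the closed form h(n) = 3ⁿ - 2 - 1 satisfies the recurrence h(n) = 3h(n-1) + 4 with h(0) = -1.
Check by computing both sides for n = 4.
From the recurrence with h(0) = -1:
  h(0) = -1, h(1) = 1, h(2) = 7, h(3) = 25, h(4) = 79
  so the recurrence gives h(4) = 79.
From the proposed closed form h(n) = 3ⁿ - 2 - 1:
  h(4) = 78.
The recurrence gives 79 but the closed form gives 78, so the closed form does not satisfy the recurrence.

No, the closed form is incorrect.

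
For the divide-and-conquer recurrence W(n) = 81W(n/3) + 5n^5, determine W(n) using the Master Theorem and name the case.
Master Theorem template: W(n) = a·W(n/b) + f(n).
Here: a=81, b=3, f(n)=5n^5
Compute log_b(a) = log_3(81) = 4.
f(n) = 5n^5 = Ω(n^(4+ε)) with ε = 1, and the regularity condition holds (a·f(n/b) = (a/b^5)·f(n) with a/b^5 = 3^-1 < 1). Case 3: W(n) = Θ(f(n)) = Θ(n^5).

Case 3: W(n) = Θ(n^5)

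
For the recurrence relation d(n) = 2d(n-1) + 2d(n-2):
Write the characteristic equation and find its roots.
Substitute d(n) = rⁿ and divide through by rⁿ⁻²: r² - 2r - 2 = 0
Discriminant: 2² + 4·2 = 12, not a perfect square, so by the quadratic formula r = (2 ± √12)/2.
General solution: d(n) = A·r₁ⁿ + B·r₂ⁿ where r₁,r₂ = (2 ± √12)/2

Characteristic: r² - 2r - 2 = 0, Roots: r = (2 ± √12)/2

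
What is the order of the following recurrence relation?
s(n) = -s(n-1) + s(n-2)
The order is the largest lag k for which s(n-k) appears. Here the deepest term is s(n-2), so the order is 2.

Order 2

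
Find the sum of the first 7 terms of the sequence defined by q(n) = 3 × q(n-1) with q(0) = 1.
Computing the sequence terms: 1, 3, 9, 27, 81, 243, 729
Adding these values together:

1093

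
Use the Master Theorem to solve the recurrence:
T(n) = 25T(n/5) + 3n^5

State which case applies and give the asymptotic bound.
Master Theorem template: T(n) = a·T(n/b) + f(n).
Here: a=25, b=5, f(n)=3n^5
Compute log_b(a) = log_5(25) = 2.
f(n) = 3n^5 = Ω(n^(2+ε)) with ε = 3, and the regularity condition holds (a·f(n/b) = (a/b^5)·f(n) with a/b^5 = 5^-3 < 1). Case 3: T(n) = Θ(f(n)) = Θ(n^5).

Case 3: T(n) = Θ(n^5)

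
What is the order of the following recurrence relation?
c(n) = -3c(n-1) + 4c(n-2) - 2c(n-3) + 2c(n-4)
The order is the largest lag k for which c(n-k) appears. Here the deepest term is c(n-4), so the order is 4.

Order 4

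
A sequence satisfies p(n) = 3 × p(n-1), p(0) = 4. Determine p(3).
Computing step by step:
p(0) = 4
p(1) = 3 × 4 = 12
p(2) = 3 × 12 = 36
p(3) = 3 × 36 = 108

108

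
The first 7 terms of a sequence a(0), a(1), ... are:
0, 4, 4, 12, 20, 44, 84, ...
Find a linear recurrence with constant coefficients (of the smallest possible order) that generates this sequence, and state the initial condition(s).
Look for the lowest-order linear relation among consecutive terms.
Observation: a(n) - 1·a(n-1) - (2)·a(n-2) = 0 holds for the shown terms, and no order-1 relation a(n) = α·a(n-1) + β fits.
Check at n=3: 1·4 + (2)·4 = 12. ✓

a(n) = a(n-1) + 2a(n-2), a(0) = 0, a(1) = 4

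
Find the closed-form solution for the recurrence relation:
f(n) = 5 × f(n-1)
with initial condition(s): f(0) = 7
Recurrence: f(n) = 5 × f(n-1), initial: f(0) = 7.
Each term is 5 times the previous, so this is geometric with ratio 5. After n steps: f(n) = f(0)·5ⁿ = 7·5ⁿ.

f(n) = 7·5ⁿ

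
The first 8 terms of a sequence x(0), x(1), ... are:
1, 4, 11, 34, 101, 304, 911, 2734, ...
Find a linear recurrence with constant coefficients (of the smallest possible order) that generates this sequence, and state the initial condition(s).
Look for the lowest-order linear relation among consecutive terms.
Observation: x(n) - 2·x(n-1) - (3)·x(n-2) = 0 holds for the shown terms, and no order-1 relation x(n) = α·x(n-1) + β fits.
Check at n=3: 2·11 + (3)·4 = 34. ✓

x(n) = 2x(n-1) + 3x(n-2), x(0) = 1, x(1) = 4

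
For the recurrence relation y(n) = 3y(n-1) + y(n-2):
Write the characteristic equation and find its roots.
Substitute y(n) = rⁿ and divide through by rⁿ⁻²: r² - 3r - 1 = 0
Discriminant: 3² + 4·1 = 13, not a perfect square, so by the quadratic formula r = (3 ± √13)/2.
General solution: y(n) = A·r₁ⁿ + B·r₂ⁿ where r₁,r₂ = (3 ± √13)/2

Characteristic: r² - 3r - 1 = 0, Roots: r = (3 ± √13)/2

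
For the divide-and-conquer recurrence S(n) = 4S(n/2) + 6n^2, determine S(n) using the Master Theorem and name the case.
Master Theorem template: S(n) = a·S(n/b) + f(n).
Here: a=4, b=2, f(n)=6n^2
Compute log_b(a) = log_2(4) = 2.
f(n) = 6n^2 = Θ(n^2). Case 2: S(n) = Θ(n^2 log n).

Case 2: S(n) = Θ(n^2 log n)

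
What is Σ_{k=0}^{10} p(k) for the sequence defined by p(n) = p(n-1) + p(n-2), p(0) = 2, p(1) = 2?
Computing the sequence terms: 2, 2, 4, 6, 10, 16, 26, 42, 68, 110, 178
Adding these values together:

464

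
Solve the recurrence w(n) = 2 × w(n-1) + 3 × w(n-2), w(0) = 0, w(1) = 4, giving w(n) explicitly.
Recurrence: w(n) = 2 × w(n-1) + 3 × w(n-2), initial: w(0) = 0, w(1) = 4.
Characteristic equation: r² - 2r - 3 = 0, which factors as (r - 3)(r + 1) = 0, so r = 3, -1. General solution w(n) = A·3ⁿ + B·(-1)ⁿ. From w(0) = 0: A + B = 0. From w(1) = 4: 3A - 1B = 4. Solving gives A = 1, B = -1.

w(n) = 3ⁿ - (-1)ⁿ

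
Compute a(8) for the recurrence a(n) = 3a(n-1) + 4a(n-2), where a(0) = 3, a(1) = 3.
Computing the sequence terms:
3, 3, 21, 75, 309, 1227, 4917, 19659, 78645

78645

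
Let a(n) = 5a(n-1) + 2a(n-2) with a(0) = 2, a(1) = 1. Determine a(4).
Computing the sequence terms:
2, 1, 9, 47, 253

253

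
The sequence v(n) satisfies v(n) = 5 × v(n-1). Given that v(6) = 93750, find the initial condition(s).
In general v(n) = 5ⁿ · v(0). At n = 6: v(0) = v(6) / 5^6 = 93750 / 15625 = 6.

v(0) = 6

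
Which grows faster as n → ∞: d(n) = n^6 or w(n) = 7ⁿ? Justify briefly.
Comparing growth rates:
Growth-rate hierarchy: log n ≺ any polynomial ≺ any exponential cⁿ (c>1) ≺ n! ≺ nⁿ.
exponential base 7 dominates polynomial degree 6 asymptotically.

w(n) grows faster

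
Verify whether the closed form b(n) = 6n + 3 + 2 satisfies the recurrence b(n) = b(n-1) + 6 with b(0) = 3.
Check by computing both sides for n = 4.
From the recurrence with b(0) = 3:
  b(0) = 3, b(1) = 9, b(2) = 15, b(3) = 21, b(4) = 27
  so the recurrence gives b(4) = 27.
From the proposed closed form b(n) = 6n + 3 + 2:
  b(4) = 29.
The recurrence gives 27 but the closed form gives 29, so the closed form does not satisfy the recurrence.

No, the closed form is incorrect.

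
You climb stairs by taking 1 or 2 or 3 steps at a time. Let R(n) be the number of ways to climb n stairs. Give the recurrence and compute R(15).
Condition on the size of the last step (1 to 3): before it there were n-1, …, n-3 stairs climbed, and these cases are disjoint, so R(n) = R(n-1) + R(n-2) + R(n-3) (order-3 linear recurrence).
Initial conditions by direct count (compositions of i into parts ≤ 3): R(1) = 1; R(2) = 2; R(3) = 4.
Iterating the recurrence: R(4) = 7, R(5) = 13, R(6) = 24, R(7) = 44, R(8) = 81, R(9) = 149, R(10) = 274, R(11) = 504, R(12) = 927, R(13) = 1705, R(14) = 3136, R(15) = 5768.

R(n) = R(n-1) + R(n-2) + R(n-3), R(1) = 1, R(2) = 2, R(3) = 4; R(15) = 5768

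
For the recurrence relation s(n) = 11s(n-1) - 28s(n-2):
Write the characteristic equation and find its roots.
Substitute s(n) = rⁿ and divide through by rⁿ⁻²: r² - 11r + 28 = 0
Factor: (r - 7)(r - 4) = 0, so r = 7, 4.
General solution: s(n) = A·7ⁿ + B·4ⁿ

Characteristic: r² - 11r + 28 = 0, Roots: r = 7, 4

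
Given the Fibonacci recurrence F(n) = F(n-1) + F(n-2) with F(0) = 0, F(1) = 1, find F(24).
Computing the sequence terms:
0, 1, 1, 2, 3, 5, 8, 13, 21, 34, 55, 89, 144, 233, 377, 610, 987, 1597, 2584, 4181, 6765, 10946, 17711, 28657, 46368

46368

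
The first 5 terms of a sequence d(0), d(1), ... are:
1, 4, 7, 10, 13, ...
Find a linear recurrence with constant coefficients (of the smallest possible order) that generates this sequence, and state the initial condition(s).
Look for the lowest-order linear relation among consecutive terms.
Observation: consecutive differences are constant (= 3).
Check at n=2: 1·4 + 3 = 7. ✓

d(n) = d(n-1) + 3, d(0) = 1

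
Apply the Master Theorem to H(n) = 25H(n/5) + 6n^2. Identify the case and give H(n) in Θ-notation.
Master Theorem template: H(n) = a·H(n/b) + f(n).
Here: a=25, b=5, f(n)=6n^2
Compute log_b(a) = log_5(25) = 2.
f(n) = 6n^2 = Θ(n^2). Case 2: H(n) = Θ(n^2 log n).

Case 2: H(n) = Θ(n^2 log n)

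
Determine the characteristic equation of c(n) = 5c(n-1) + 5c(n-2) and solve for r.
Substitute c(n) = rⁿ and divide through by rⁿ⁻²: r² - 5r - 5 = 0
Discriminant: 5² + 4·5 = 45, not a perfect square, so by the quadratic formula r = (5 ± √45)/2.
General solution: c(n) = A·r₁ⁿ + B·r₂ⁿ where r₁,r₂ = (5 ± √45)/2

Characteristic: r² - 5r - 5 = 0, Roots: r = (5 ± √45)/2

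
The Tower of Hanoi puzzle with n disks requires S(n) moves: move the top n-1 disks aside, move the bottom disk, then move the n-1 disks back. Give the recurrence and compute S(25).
Moving n disks = move the top n-1 disks aside (S(n-1) moves) + move the largest disk (1 move) + move the n-1 disks back on top (S(n-1) moves), so S(n) = 2S(n-1) + 1, with S(1) = 1 (a single disk takes one move).
First terms: 1, 3, 7, 15, 31, 63, … — each is one less than a power of 2. Indeed S(n) + 1 = 2(S(n-1) + 1) with S(1) + 1 = 2, so S(n) + 1 = 2ⁿ and S(n) = 2ⁿ - 1.
Hence S(25) = 2^25 - 1 = 33554432 - 1 = 33554431.

S(n) = 2S(n-1) + 1, S(1) = 1; S(25) = 33554431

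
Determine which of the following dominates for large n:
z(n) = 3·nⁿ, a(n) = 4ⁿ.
Comparing growth rates:
Growth-rate hierarchy: log n ≺ any polynomial ≺ any exponential cⁿ (c>1) ≺ n! ≺ nⁿ.
super-exponential nⁿ dominates exponential base 4 asymptotically.

z(n) grows faster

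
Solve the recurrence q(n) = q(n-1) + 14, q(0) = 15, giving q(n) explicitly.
Recurrence: q(n) = q(n-1) + 14, initial: q(0) = 15.
Each step adds 14, so q(n) = q(0) + 14n = 14n + 15.

q(n) = 14n + 15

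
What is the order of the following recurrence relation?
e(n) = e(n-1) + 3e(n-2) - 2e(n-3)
The order is the largest lag k for which e(n-k) appears. Here the deepest term is e(n-3), so the order is 3.

Order 3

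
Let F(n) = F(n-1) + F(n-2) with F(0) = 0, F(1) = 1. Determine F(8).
Computing the sequence terms:
0, 1, 1, 2, 3, 5, 8, 13, 21

21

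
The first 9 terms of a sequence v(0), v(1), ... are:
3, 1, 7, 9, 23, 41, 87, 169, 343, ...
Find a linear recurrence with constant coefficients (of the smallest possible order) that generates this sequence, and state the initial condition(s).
Look for the lowest-order linear relation among consecutive terms.
Observation: v(n) - 1·v(n-1) - (2)·v(n-2) = 0 holds for the shown terms, and no order-1 relation v(n) = α·v(n-1) + β fits.
Check at n=3: 1·7 + (2)·1 = 9. ✓

v(n) = v(n-1) + 2v(n-2), v(0) = 3, v(1) = 1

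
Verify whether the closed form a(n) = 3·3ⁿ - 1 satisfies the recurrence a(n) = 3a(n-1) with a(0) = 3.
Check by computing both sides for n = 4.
From the recurrence with a(0) = 3:
  a(0) = 3, a(1) = 9, a(2) = 27, a(3) = 81, a(4) = 243
  so the recurrence gives a(4) = 243.
From the proposed closed form a(n) = 3·3ⁿ - 1:
  a(4) = 242.
The recurrence gives 243 but the closed form gives 242, so the closed form does not satisfy the recurrence.

No, the closed form is incorrect.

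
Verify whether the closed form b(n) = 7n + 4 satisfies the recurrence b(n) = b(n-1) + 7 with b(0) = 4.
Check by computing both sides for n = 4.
From the recurrence with b(0) = 4:
  b(0) = 4, b(1) = 11, b(2) = 18, b(3) = 25, b(4) = 32
  so the recurrence gives b(4) = 32.
From the proposed closed form b(n) = 7n + 4:
  b(4) = 32.
Both sides give 32 at n = 4, and the initial condition(s) match, so the closed form is consistent.

Yes, the closed form is correct.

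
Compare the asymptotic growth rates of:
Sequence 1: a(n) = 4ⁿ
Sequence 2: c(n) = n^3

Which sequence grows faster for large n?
Comparing growth rates:
Growth-rate hierarchy: log n ≺ any polynomial ≺ any exponential cⁿ (c>1) ≺ n! ≺ nⁿ.
exponential base 4 dominates polynomial degree 3 asymptotically.

a(n) grows faster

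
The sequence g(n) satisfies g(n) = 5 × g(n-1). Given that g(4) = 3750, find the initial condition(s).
In general g(n) = 5ⁿ · g(0). At n = 4: g(0) = g(4) / 5^4 = 3750 / 625 = 6.

g(0) = 6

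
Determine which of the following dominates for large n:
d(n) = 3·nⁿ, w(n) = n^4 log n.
Comparing growth rates:
Growth-rate hierarchy: log n ≺ any polynomial ≺ any exponential cⁿ (c>1) ≺ n! ≺ nⁿ.
super-exponential nⁿ dominates polynomial degree 4 (with log factor) asymptotically.

d(n) grows faster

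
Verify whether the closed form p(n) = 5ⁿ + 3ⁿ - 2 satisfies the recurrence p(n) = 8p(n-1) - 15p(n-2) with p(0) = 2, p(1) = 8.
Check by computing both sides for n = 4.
From the recurrence with p(0) = 2, p(1) = 8:
  p(0) = 2, p(1) = 8, p(2) = 34, p(3) = 152, p(4) = 706
  so the recurrence gives p(4) = 706.
From the proposed closed form p(n) = 5ⁿ + 3ⁿ - 2:
  p(4) = 704.
The recurrence gives 706 but the closed form gives 704, so the closed form does not satisfy the recurrence.

No, the closed form is incorrect.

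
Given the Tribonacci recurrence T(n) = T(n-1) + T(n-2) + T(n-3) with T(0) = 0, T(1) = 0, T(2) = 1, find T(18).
Computing the sequence terms:
0, 0, 1, 1, 2, 4, 7, 13, 24, 44, 81, 149, 274, 504, 927, 1705, 3136, 5768, 10609

10609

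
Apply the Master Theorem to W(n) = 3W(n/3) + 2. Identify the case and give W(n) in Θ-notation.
Master Theorem template: W(n) = a·W(n/b) + f(n).
Here: a=3, b=3, f(n)=2
Compute log_b(a) = log_3(3) = 1.
f(n) = 2 = O(n^(1-ε)) with ε = 1. Case 1: W(n) = Θ(n^log_b(a)) = Θ(n).

Case 1: W(n) = Θ(n)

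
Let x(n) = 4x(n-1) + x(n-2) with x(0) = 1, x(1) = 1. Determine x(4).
Computing the sequence terms:
1, 1, 5, 21, 89

89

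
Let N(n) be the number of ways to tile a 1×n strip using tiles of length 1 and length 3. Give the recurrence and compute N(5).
Condition on the last tile: it has length 1 (leaving a 1×(n-1) strip) or length 3 (leaving a 1×(n-3) strip), so N(n) = N(n-1) + N(n-3) (order-3 linear recurrence).
For 0 ≤ i < 3 only unit tiles fit, so N(i) = 1.
Iterating the recurrence: N(3) = 2, N(4) = 3, N(5) = 4.

N(n) = N(n-1) + N(n-3), with N(i) = 1 for 0 ≤ i < 3; N(5) = 4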